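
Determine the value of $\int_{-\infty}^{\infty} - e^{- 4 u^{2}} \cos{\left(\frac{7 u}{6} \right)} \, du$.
$- \frac{\sqrt{\pi}}{2 e^{\frac{49}{576}}}$

Define $I(b) = \int_{-\infty}^{\infty} - e^{- 4 u^{2}} \cos{\left(b u \right)} \, du$.

Differentiating under the integral sign,
$$I'(b) = \int_{-\infty}^{\infty} u e^{- 4 u^{2}} \sin{\left(b u \right)} \, du.$$

Integrate $\int_{-\infty}^{\infty} u \sin(b u)\, e^{- 4 u^{2}}\, du$ by parts with $w = \sin(b u)$ and $dv = u\, e^{- 4 u^{2}}\, du$, giving $v = - \frac{e^{- 4 u^{2}}}{8}$. The boundary term vanishes and
$$\int_{-\infty}^{\infty} u \sin(b u)\, e^{- 4 u^{2}}\, du = \frac{b}{8} \int_{-\infty}^{\infty} \cos(b u)\, e^{- 4 u^{2}}\, du,$$
so $I'(b) = - \frac{b}{8}\, I(b)$.

This is a separable first-order ODE; solving with the initial condition $I(0) = \int_{-\infty}^{\infty} - e^{- 4 u^{2}}\,du = - \frac{\sqrt{\pi}}{2}$ gives
$$I(b) = - \frac{\sqrt{\pi} e^{- \frac{b^{2}}{16}}}{2}.$$

Setting $b = \frac{7}{6}$:
$$I = - \frac{\sqrt{\pi}}{2 e^{\frac{49}{576}}}.$$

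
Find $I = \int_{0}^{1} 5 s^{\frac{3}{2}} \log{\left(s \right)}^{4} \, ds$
$\frac{768}{625}$

Begin with the known integral
$$J(a) = \int_{0}^{1} 5 s^{a} \, ds = \frac{5}{a + 1}.$$

Differentiating under the integral sign brings down a factor of $\ln s$:
$$\frac{dJ}{da} = \int_{0}^{1} 5 s^{a} \log{\left(s \right)} \, ds = - \frac{5}{\left(a + 1\right)^{2}}.$$

Repeating $4$ times in total — each differentiation brings down another $\ln s$ — gives
$$\frac{d^{4}J}{da^{4}} = \int_{0}^{1} 5 s^{a} \log{\left(s \right)}^{4} \, ds = \frac{120}{\left(a + 1\right)^{5}},$$
and the integrand here is exactly the target integrand, so $I = \frac{120}{\left(a + 1\right)^{5}}$.

Setting $a = \frac{3}{2}$:
$$I = \frac{768}{625}.$$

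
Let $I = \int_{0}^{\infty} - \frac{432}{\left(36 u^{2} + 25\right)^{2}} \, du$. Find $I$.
$- \frac{18 \pi}{125}$

Recall the elementary integral
$$J(a) = \int_{0}^{\infty} - \frac{1}{3 \left(a^{2} + u^{2}\right)} \, du = - \frac{\pi}{6 a}.$$

Differentiating under the integral sign with respect to $a$,
$$\frac{dJ}{da} = \int_{0}^{\infty} \frac{2 a}{3 \left(a^{2} + u^{2}\right)^{2}} \, du = \frac{\pi}{6 a^{2}},$$
so $\int_{0}^{\infty} - \frac{1}{3 \left(a^{2} + u^{2}\right)^{2}} \, du = - \frac{\pi}{12 a^{3}}$.

Setting $a = \frac{5}{6}$:
$$I = - \frac{18 \pi}{125}.$$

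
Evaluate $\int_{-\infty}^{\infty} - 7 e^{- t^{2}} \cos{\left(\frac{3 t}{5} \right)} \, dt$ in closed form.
$- \frac{7 \sqrt{\pi}}{e^{\frac{9}{100}}}$

Define $I(b) = \int_{-\infty}^{\infty} - 7 e^{- t^{2}} \cos{\left(b t \right)} \, dt$.

Differentiating under the integral sign,
$$I'(b) = \int_{-\infty}^{\infty} 7 t e^{- t^{2}} \sin{\left(b t \right)} \, dt.$$

Integrate $\int_{-\infty}^{\infty} t \sin(b t)\, e^{- t^{2}}\, dt$ by parts with $u = \sin(b t)$ and $dv = t\, e^{- t^{2}}\, dt$, giving $v = - \frac{e^{- t^{2}}}{2}$. The boundary term vanishes and
$$\int_{-\infty}^{\infty} t \sin(b t)\, e^{- t^{2}}\, dt = \frac{b}{2} \int_{-\infty}^{\infty} \cos(b t)\, e^{- t^{2}}\, dt,$$
so $I'(b) = - \frac{b}{2}\, I(b)$.

This is a separable first-order ODE; solving with the initial condition $I(0) = \int_{-\infty}^{\infty} - 7 e^{- t^{2}}\,dt = - 7 \sqrt{\pi}$ gives
$$I(b) = - 7 \sqrt{\pi} e^{- \frac{b^{2}}{4}}.$$

Setting $b = \frac{3}{5}$:
$$I = - \frac{7 \sqrt{\pi}}{e^{\frac{9}{100}}}.$$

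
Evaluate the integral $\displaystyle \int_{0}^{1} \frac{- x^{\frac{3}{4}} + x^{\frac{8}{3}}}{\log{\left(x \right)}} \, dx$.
$- \log{\left(21 \right)} + \log{\left(44 \right)}$

Consider the one-parameter family: let $I(a) = \int_{0}^{1} \frac{x^{\frac{8}{3}} - x^{a}}{\log{\left(x \right)}} \, dx$.

Since $\dfrac{\partial}{\partial a}\,x^{a} = x^{a} \ln x$, the $\ln x$ in the denominator cancels and
$$\frac{dI}{da} = \int_{0}^{1} -1 x^{a} \, dx = -1 \left[\frac{x^{a+1}}{a+1}\right]_0^1 = - \frac{1}{a + 1}.$$

Integrating with respect to $a$ gives $I(a) = - \log{\left(\frac{3 a}{11} + \frac{3}{11} \right)} + C$.

At $a = \frac{8}{3}$ the integrand is identically $0$, so $I(\frac{8}{3}) = 0$. The closed form gives $0$, hence $C = 0$.

Setting $a = \frac{3}{4}$:
$$I = - \log{\left(21 \right)} + \log{\left(44 \right)}.$$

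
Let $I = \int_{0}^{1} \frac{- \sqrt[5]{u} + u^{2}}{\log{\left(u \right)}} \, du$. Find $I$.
$\log{\left(\frac{5}{2} \right)}$

Introduce a parameter $a$ in the exponent: let $I(a) = \int_{0}^{1} \frac{- \sqrt[5]{u} + u^{a}}{\log{\left(u \right)}} \, du$.

Since $\dfrac{\partial}{\partial a}\,u^{a} = u^{a} \ln u$, the $\ln u$ in the denominator cancels and
$$\frac{dI}{da} = \int_{0}^{1} u^{a} \, du = \left[\frac{u^{a+1}}{a+1}\right]_0^1 = \frac{1}{a + 1}.$$

Integrating with respect to $a$ gives $I(a) = \log{\left(\frac{5 a}{6} + \frac{5}{6} \right)} + C$.

At $a = \frac{1}{5}$ the integrand is identically $0$, so $I(\frac{1}{5}) = 0$. The closed form gives $0$, hence $C = 0$.

Setting $a = 2$:
$$I = \log{\left(\frac{5}{2} \right)}.$$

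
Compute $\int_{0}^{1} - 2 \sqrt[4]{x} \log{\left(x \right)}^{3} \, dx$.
$\frac{3072}{625}$

Start from the elementary integral
$$J(a) = \int_{0}^{1} - 2 x^{a} \, dx = - \frac{2}{a + 1}.$$

Differentiating under the integral sign brings down a factor of $\ln x$:
$$\frac{dJ}{da} = \int_{0}^{1} - 2 x^{a} \log{\left(x \right)} \, dx = \frac{2}{\left(a + 1\right)^{2}}.$$

Repeating $3$ times in total — each differentiation brings down another $\ln x$ — gives
$$\frac{d^{3}J}{da^{3}} = \int_{0}^{1} - 2 x^{a} \log{\left(x \right)}^{3} \, dx = \frac{12}{\left(a + 1\right)^{4}},$$
and the integrand here is exactly the target integrand, so $I = \frac{12}{\left(a + 1\right)^{4}}$.

Setting $a = \frac{1}{4}$:
$$I = \frac{3072}{625}.$$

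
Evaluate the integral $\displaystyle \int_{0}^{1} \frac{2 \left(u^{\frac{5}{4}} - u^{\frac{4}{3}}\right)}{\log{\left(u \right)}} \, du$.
$- \log{\left(\frac{784}{729} \right)}$

Replace the exponent $\frac{4}{3}$ by a parameter $a$: let $I(a) = \int_{0}^{1} \frac{2 \left(u^{\frac{5}{4}} - u^{a}\right)}{\log{\left(u \right)}} \, du$.

Since $\dfrac{\partial}{\partial a}\,u^{a} = u^{a} \ln u$, the $\ln u$ in the denominator cancels and
$$\frac{dI}{da} = \int_{0}^{1} -2 u^{a} \, du = -2 \left[\frac{u^{a+1}}{a+1}\right]_0^1 = - \frac{2}{a + 1}.$$

Integrating with respect to $a$ gives $I(a) = - \log{\left(\frac{16 \left(a + 1\right)^{2}}{81} \right)} + C$.

At $a = \frac{5}{4}$ the integrand is identically $0$, so $I(\frac{5}{4}) = 0$. The closed form gives $0$, hence $C = 0$.

Setting $a = \frac{4}{3}$:
$$I = - \log{\left(\frac{784}{729} \right)}.$$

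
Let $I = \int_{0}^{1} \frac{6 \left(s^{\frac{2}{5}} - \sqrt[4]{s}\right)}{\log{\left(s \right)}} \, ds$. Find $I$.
$- \log{\left(\frac{244140625}{481890304} \right)}$

Introduce a parameter $a$ in the exponent: let $I(a) = \int_{0}^{1} \frac{6 \left(s^{\frac{2}{5}} - s^{a}\right)}{\log{\left(s \right)}} \, ds$.

Since $\dfrac{\partial}{\partial a}\,s^{a} = s^{a} \ln s$, the $\ln s$ in the denominator cancels and
$$\frac{dI}{da} = \int_{0}^{1} -6 s^{a} \, ds = -6 \left[\frac{s^{a+1}}{a+1}\right]_0^1 = - \frac{6}{a + 1}.$$

Integrating with respect to $a$ gives $I(a) = - \log{\left(\frac{15625 \left(a + 1\right)^{6}}{117649} \right)} + C$.

At $a = \frac{2}{5}$ the integrand is identically $0$, so $I(\frac{2}{5}) = 0$. The closed form gives $0$, hence $C = 0$.

Setting $a = \frac{1}{4}$:
$$I = - \log{\left(\frac{244140625}{481890304} \right)}.$$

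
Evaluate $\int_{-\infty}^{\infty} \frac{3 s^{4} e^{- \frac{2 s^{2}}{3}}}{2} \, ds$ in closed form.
$\frac{81 \sqrt{6} \sqrt{\pi}}{64}$

Start from the elementary integral
$$J(a) = \int_{-\infty}^{\infty} \frac{3 e^{- a s^{2}}}{2} \, ds = \frac{3 \sqrt{\pi}}{2 \sqrt{a}}.$$

Differentiating under the integral sign brings down a factor of $(-s^2)$:
$$\frac{dJ}{da} = \int_{-\infty}^{\infty} - \frac{3 s^{2} e^{- a s^{2}}}{2} \, ds = - \frac{3 \sqrt{\pi}}{4 a^{\frac{3}{2}}}.$$

Repeating twice in total — each differentiation brings down another $(-s^2)$ — gives
$$\frac{d^{2}J}{da^{2}} = \int_{-\infty}^{\infty} \frac{3 s^{4} e^{- a s^{2}}}{2} \, ds = \frac{9 \sqrt{\pi}}{8 a^{\frac{5}{2}}},$$
and the integrand here is exactly the target integrand, so $I = \frac{9 \sqrt{\pi}}{8 a^{\frac{5}{2}}}$.

Setting $a = \frac{2}{3}$:
$$I = \frac{81 \sqrt{6} \sqrt{\pi}}{64}.$$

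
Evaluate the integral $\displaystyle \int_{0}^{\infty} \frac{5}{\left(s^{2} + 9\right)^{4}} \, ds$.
$\frac{25 \pi}{69984}$

Begin with the known result
$$J(a) = \int_{0}^{\infty} \frac{5}{a^{2} + s^{2}} \, ds = \frac{5 \pi}{2 a}.$$

Differentiating under the integral sign with respect to $a$,
$$\frac{dJ}{da} = \int_{0}^{\infty} - \frac{10 a}{\left(a^{2} + s^{2}\right)^{2}} \, ds = - \frac{5 \pi}{2 a^{2}},$$
so $\int_{0}^{\infty} \frac{5}{\left(a^{2} + s^{2}\right)^{2}} \, ds = \frac{5 \pi}{4 a^{3}}$.

Repeating — each differentiation of $1/(s^2+a^2)^j$ produces $-2ja/(s^2+a^2)^{j+1}$ — and dividing through by $-2ja$ at each step yields, after $3$ differentiations in total,
$$\int_{0}^{\infty} \frac{5}{\left(a^{2} + s^{2}\right)^{4}} \, ds = \frac{25 \pi}{32 a^{7}}.$$

Setting $a = 3$:
$$I = \frac{25 \pi}{69984}.$$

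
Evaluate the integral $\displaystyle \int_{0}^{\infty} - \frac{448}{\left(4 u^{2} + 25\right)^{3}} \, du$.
$- \frac{42 \pi}{3125}$

Start from the standard arctangent integral
$$J(a) = \int_{0}^{\infty} - \frac{7}{a^{2} + u^{2}} \, du = - \frac{7 \pi}{2 a}.$$

Differentiating under the integral sign with respect to $a$,
$$\frac{dJ}{da} = \int_{0}^{\infty} \frac{14 a}{\left(a^{2} + u^{2}\right)^{2}} \, du = \frac{7 \pi}{2 a^{2}},$$
so $\int_{0}^{\infty} - \frac{7}{\left(a^{2} + u^{2}\right)^{2}} \, du = - \frac{7 \pi}{4 a^{3}}$.

Repeating — each differentiation of $1/(u^2+a^2)^j$ produces $-2ja/(u^2+a^2)^{j+1}$ — and dividing through by $-2ja$ at each step yields, after $2$ differentiations in total,
$$\int_{0}^{\infty} - \frac{7}{\left(a^{2} + u^{2}\right)^{3}} \, du = - \frac{21 \pi}{16 a^{5}}.$$

Setting $a = \frac{5}{2}$:
$$I = - \frac{42 \pi}{3125}.$$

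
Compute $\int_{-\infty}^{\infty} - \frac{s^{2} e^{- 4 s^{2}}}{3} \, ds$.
$- \frac{\sqrt{\pi}}{48}$

Start from the elementary integral
$$J(a) = \int_{-\infty}^{\infty} - \frac{e^{- a s^{2}}}{3} \, ds = - \frac{\sqrt{\pi}}{3 \sqrt{a}}.$$

Differentiating under the integral sign brings down a factor of $(-s^2)$:
$$\frac{dJ}{da} = \int_{-\infty}^{\infty} \frac{s^{2} e^{- a s^{2}}}{3} \, ds = \frac{\sqrt{\pi}}{6 a^{\frac{3}{2}}}.$$

The integral on the left is $-I$, so $I = - \frac{\sqrt{\pi}}{6 a^{\frac{3}{2}}}$.

Setting $a = 4$:
$$I = - \frac{\sqrt{\pi}}{48}.$$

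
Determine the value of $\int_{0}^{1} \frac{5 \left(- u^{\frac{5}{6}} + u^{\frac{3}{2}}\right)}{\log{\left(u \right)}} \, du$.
$\log{\left(\frac{759375}{161051} \right)}$

Replace the exponent $\frac{3}{2}$ by a parameter $a$: let $I(a) = \int_{0}^{1} \frac{5 \left(- u^{\frac{5}{6}} + u^{a}\right)}{\log{\left(u \right)}} \, du$.

Since $\dfrac{\partial}{\partial a}\,u^{a} = u^{a} \ln u$, the $\ln u$ in the denominator cancels and
$$\frac{dI}{da} = \int_{0}^{1} 5 u^{a} \, du = 5 \left[\frac{u^{a+1}}{a+1}\right]_0^1 = \frac{5}{a + 1}.$$

Integrating with respect to $a$ gives $I(a) = \log{\left(\frac{7776 \left(a + 1\right)^{5}}{161051} \right)} + C$.

At $a = \frac{5}{6}$ the integrand is identically $0$, so $I(\frac{5}{6}) = 0$. The closed form gives $0$, hence $C = 0$.

Setting $a = \frac{3}{2}$:
$$I = \log{\left(\frac{759375}{161051} \right)}.$$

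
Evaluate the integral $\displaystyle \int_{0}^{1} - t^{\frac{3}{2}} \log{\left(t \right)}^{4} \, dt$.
$- \frac{768}{3125}$

Start from the elementary integral
$$J(a) = \int_{0}^{1} - t^{a} \, dt = - \frac{1}{a + 1}.$$

Differentiating under the integral sign brings down a factor of $\ln t$:
$$\frac{dJ}{da} = \int_{0}^{1} - t^{a} \log{\left(t \right)} \, dt = \frac{1}{\left(a + 1\right)^{2}}.$$

Repeating $4$ times in total — each differentiation brings down another $\ln t$ — gives
$$\frac{d^{4}J}{da^{4}} = \int_{0}^{1} - t^{a} \log{\left(t \right)}^{4} \, dt = - \frac{24}{\left(a + 1\right)^{5}},$$
and the integrand here is exactly the target integrand, so $I = - \frac{24}{\left(a + 1\right)^{5}}$.

Setting $a = \frac{3}{2}$:
$$I = - \frac{768}{3125}.$$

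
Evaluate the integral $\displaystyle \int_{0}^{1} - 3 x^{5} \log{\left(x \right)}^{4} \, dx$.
$- \frac{1}{108}$

Consider the simpler parametrised integral
$$J(a) = \int_{0}^{1} - 3 x^{a} \, dx = - \frac{3}{a + 1}.$$

Differentiating under the integral sign brings down a factor of $\ln x$:
$$\frac{dJ}{da} = \int_{0}^{1} - 3 x^{a} \log{\left(x \right)} \, dx = \frac{3}{\left(a + 1\right)^{2}}.$$

Repeating $4$ times in total — each differentiation brings down another $\ln x$ — gives
$$\frac{d^{4}J}{da^{4}} = \int_{0}^{1} - 3 x^{a} \log{\left(x \right)}^{4} \, dx = - \frac{72}{\left(a + 1\right)^{5}},$$
and the integrand here is exactly the target integrand, so $I = - \frac{72}{\left(a + 1\right)^{5}}$.

Setting $a = 5$:
$$I = - \frac{1}{108}.$$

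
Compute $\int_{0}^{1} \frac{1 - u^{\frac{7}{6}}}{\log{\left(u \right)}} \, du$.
$- \log{\left(13 \right)} + \log{\left(6 \right)}$

Introduce a parameter $a$ in the exponent: let $I(a) = \int_{0}^{1} \frac{1 - u^{a}}{\log{\left(u \right)}} \, du$.

Since $\dfrac{\partial}{\partial a}\,u^{a} = u^{a} \ln u$, the $\ln u$ in the denominator cancels and
$$\frac{dI}{da} = \int_{0}^{1} -1 u^{a} \, du = -1 \left[\frac{u^{a+1}}{a+1}\right]_0^1 = - \frac{1}{a + 1}.$$

Integrating with respect to $a$ gives $I(a) = - \log{\left(a + 1 \right)} + C$.

At $a = 0$ the integrand is identically $0$, so $I(0) = 0$. The closed form gives $0$, hence $C = 0$.

Setting $a = \frac{7}{6}$:
$$I = - \log{\left(13 \right)} + \log{\left(6 \right)}.$$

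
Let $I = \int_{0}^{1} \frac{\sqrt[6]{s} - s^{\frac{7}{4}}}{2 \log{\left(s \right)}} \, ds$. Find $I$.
$\log{\left(\frac{\sqrt{462}}{33} \right)}$

Introduce a parameter $a$ in the exponent: let $I(a) = \int_{0}^{1} \frac{\sqrt[6]{s} - s^{a}}{2 \log{\left(s \right)}} \, ds$.

Since $\dfrac{\partial}{\partial a}\,s^{a} = s^{a} \ln s$, the $\ln s$ in the denominator cancels and
$$\frac{dI}{da} = \int_{0}^{1} - \frac{1}{2} s^{a} \, ds = - \frac{1}{2} \left[\frac{s^{a+1}}{a+1}\right]_0^1 = - \frac{1}{2 a + 2}.$$

Integrating with respect to $a$ gives $I(a) = - \frac{\log{\left(a + 1 \right)}}{2} - \frac{\log{\left(6 \right)}}{2} + \frac{\log{\left(7 \right)}}{2} + C$.

At $a = \frac{1}{6}$ the integrand is identically $0$, so $I(\frac{1}{6}) = 0$. The closed form gives $0$, hence $C = 0$.

Setting $a = \frac{7}{4}$:
$$I = \log{\left(\frac{\sqrt{462}}{33} \right)}.$$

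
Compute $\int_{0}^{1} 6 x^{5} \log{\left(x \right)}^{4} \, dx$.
$\frac{1}{54}$

Begin with the known integral
$$J(a) = \int_{0}^{1} 6 x^{a} \, dx = \frac{6}{a + 1}.$$

Differentiating under the integral sign brings down a factor of $\ln x$:
$$\frac{dJ}{da} = \int_{0}^{1} 6 x^{a} \log{\left(x \right)} \, dx = - \frac{6}{\left(a + 1\right)^{2}}.$$

Repeating $4$ times in total — each differentiation brings down another $\ln x$ — gives
$$\frac{d^{4}J}{da^{4}} = \int_{0}^{1} 6 x^{a} \log{\left(x \right)}^{4} \, dx = \frac{144}{\left(a + 1\right)^{5}},$$
and the integrand here is exactly the target integrand, so $I = \frac{144}{\left(a + 1\right)^{5}}$.

Setting $a = 5$:
$$I = \frac{1}{54}.$$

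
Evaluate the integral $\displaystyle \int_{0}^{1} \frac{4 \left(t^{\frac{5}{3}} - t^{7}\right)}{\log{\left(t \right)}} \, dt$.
$- \log{\left(81 \right)}$

Consider the one-parameter family: let $I(a) = \int_{0}^{1} \frac{4 \left(- t^{7} + t^{a}\right)}{\log{\left(t \right)}} \, dt$.

Since $\dfrac{\partial}{\partial a}\,t^{a} = t^{a} \ln t$, the $\ln t$ in the denominator cancels and
$$\frac{dI}{da} = \int_{0}^{1} 4 t^{a} \, dt = 4 \left[\frac{t^{a+1}}{a+1}\right]_0^1 = \frac{4}{a + 1}.$$

Integrating with respect to $a$ gives $I(a) = \log{\left(\frac{\left(a + 1\right)^{4}}{4096} \right)} + C$.

At $a = 7$ the integrand is identically $0$, so $I(7) = 0$. The closed form gives $0$, hence $C = 0$.

Setting $a = \frac{5}{3}$:
$$I = - \log{\left(81 \right)}.$$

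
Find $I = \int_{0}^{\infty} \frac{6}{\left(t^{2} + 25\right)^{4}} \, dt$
$\frac{3 \pi}{250000}$

Start from the standard arctangent integral
$$J(a) = \int_{0}^{\infty} \frac{6}{a^{2} + t^{2}} \, dt = \frac{3 \pi}{a}.$$

Differentiating under the integral sign with respect to $a$,
$$\frac{dJ}{da} = \int_{0}^{\infty} - \frac{12 a}{\left(a^{2} + t^{2}\right)^{2}} \, dt = - \frac{3 \pi}{a^{2}},$$
so $\int_{0}^{\infty} \frac{6}{\left(a^{2} + t^{2}\right)^{2}} \, dt = \frac{3 \pi}{2 a^{3}}$.

Repeating — each differentiation of $1/(t^2+a^2)^j$ produces $-2ja/(t^2+a^2)^{j+1}$ — and dividing through by $-2ja$ at each step yields, after $3$ differentiations in total,
$$\int_{0}^{\infty} \frac{6}{\left(a^{2} + t^{2}\right)^{4}} \, dt = \frac{15 \pi}{16 a^{7}}.$$

Setting $a = 5$:
$$I = \frac{3 \pi}{250000}.$$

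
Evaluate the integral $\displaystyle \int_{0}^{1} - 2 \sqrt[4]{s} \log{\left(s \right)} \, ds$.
$\frac{32}{25}$

Consider the simpler parametrised integral
$$J(a) = \int_{0}^{1} - 2 s^{a} \, ds = - \frac{2}{a + 1}.$$

Differentiating under the integral sign brings down a factor of $\ln s$:
$$\frac{dJ}{da} = \int_{0}^{1} - 2 s^{a} \log{\left(s \right)} \, ds = \frac{2}{\left(a + 1\right)^{2}}.$$

The integral on the left is $I$, so $I = \frac{2}{\left(a + 1\right)^{2}}$.

Setting $a = \frac{1}{4}$:
$$I = \frac{32}{25}.$$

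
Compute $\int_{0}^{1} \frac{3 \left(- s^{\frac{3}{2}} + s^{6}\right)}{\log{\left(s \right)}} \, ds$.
$\log{\left(\frac{2744}{125} \right)}$

Replace the exponent $6$ by a parameter $a$: let $I(a) = \int_{0}^{1} \frac{3 \left(- s^{\frac{3}{2}} + s^{a}\right)}{\log{\left(s \right)}} \, ds$.

Since $\dfrac{\partial}{\partial a}\,s^{a} = s^{a} \ln s$, the $\ln s$ in the denominator cancels and
$$\frac{dI}{da} = \int_{0}^{1} 3 s^{a} \, ds = 3 \left[\frac{s^{a+1}}{a+1}\right]_0^1 = \frac{3}{a + 1}.$$

Integrating with respect to $a$ gives $I(a) = \log{\left(\frac{8 \left(a + 1\right)^{3}}{125} \right)} + C$.

At $a = \frac{3}{2}$ the integrand is identically $0$, so $I(\frac{3}{2}) = 0$. The closed form gives $0$, hence $C = 0$.

Setting $a = 6$:
$$I = \log{\left(\frac{2744}{125} \right)}.$$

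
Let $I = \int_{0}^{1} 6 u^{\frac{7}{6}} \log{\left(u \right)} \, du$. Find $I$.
$- \frac{216}{169}$

Consider the simpler parametrised integral
$$J(a) = \int_{0}^{1} 6 u^{a} \, du = \frac{6}{a + 1}.$$

Differentiating under the integral sign brings down a factor of $\ln u$:
$$\frac{dJ}{da} = \int_{0}^{1} 6 u^{a} \log{\left(u \right)} \, du = - \frac{6}{\left(a + 1\right)^{2}}.$$

The integral on the left is $I$, so $I = - \frac{6}{\left(a + 1\right)^{2}}$.

Setting $a = \frac{7}{6}$:
$$I = - \frac{216}{169}.$$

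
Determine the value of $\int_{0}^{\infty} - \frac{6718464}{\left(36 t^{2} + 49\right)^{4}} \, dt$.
$- \frac{174960 \pi}{823543}$

Begin with the known result
$$J(a) = \int_{0}^{\infty} - \frac{4}{a^{2} + t^{2}} \, dt = - \frac{2 \pi}{a}.$$

Differentiating under the integral sign with respect to $a$,
$$\frac{dJ}{da} = \int_{0}^{\infty} \frac{8 a}{\left(a^{2} + t^{2}\right)^{2}} \, dt = \frac{2 \pi}{a^{2}},$$
so $\int_{0}^{\infty} - \frac{4}{\left(a^{2} + t^{2}\right)^{2}} \, dt = - \frac{\pi}{a^{3}}$.

Repeating — each differentiation of $1/(t^2+a^2)^j$ produces $-2ja/(t^2+a^2)^{j+1}$ — and dividing through by $-2ja$ at each step yields, after $3$ differentiations in total,
$$\int_{0}^{\infty} - \frac{4}{\left(a^{2} + t^{2}\right)^{4}} \, dt = - \frac{5 \pi}{8 a^{7}}.$$

Setting $a = \frac{7}{6}$:
$$I = - \frac{174960 \pi}{823543}.$$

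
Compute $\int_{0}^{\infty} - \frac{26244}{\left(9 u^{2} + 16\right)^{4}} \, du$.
$- \frac{10935 \pi}{131072}$

Recall the elementary integral
$$J(a) = \int_{0}^{\infty} - \frac{4}{a^{2} + u^{2}} \, du = - \frac{2 \pi}{a}.$$

Differentiating under the integral sign with respect to $a$,
$$\frac{dJ}{da} = \int_{0}^{\infty} \frac{8 a}{\left(a^{2} + u^{2}\right)^{2}} \, du = \frac{2 \pi}{a^{2}},$$
so $\int_{0}^{\infty} - \frac{4}{\left(a^{2} + u^{2}\right)^{2}} \, du = - \frac{\pi}{a^{3}}$.

Repeating — each differentiation of $1/(u^2+a^2)^j$ produces $-2ja/(u^2+a^2)^{j+1}$ — and dividing through by $-2ja$ at each step yields, after $3$ differentiations in total,
$$\int_{0}^{\infty} - \frac{4}{\left(a^{2} + u^{2}\right)^{4}} \, du = - \frac{5 \pi}{8 a^{7}}.$$

Setting $a = \frac{4}{3}$:
$$I = - \frac{10935 \pi}{131072}.$$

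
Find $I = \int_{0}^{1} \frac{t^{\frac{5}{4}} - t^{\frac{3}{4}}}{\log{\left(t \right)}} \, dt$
$- \log{\left(\frac{7}{9} \right)}$

Replace the exponent $\frac{3}{4}$ by a parameter $a$: let $I(a) = \int_{0}^{1} \frac{t^{\frac{5}{4}} - t^{a}}{\log{\left(t \right)}} \, dt$.

Since $\dfrac{\partial}{\partial a}\,t^{a} = t^{a} \ln t$, the $\ln t$ in the denominator cancels and
$$\frac{dI}{da} = \int_{0}^{1} -1 t^{a} \, dt = -1 \left[\frac{t^{a+1}}{a+1}\right]_0^1 = - \frac{1}{a + 1}.$$

Integrating with respect to $a$ gives $I(a) = - \log{\left(\frac{4 a}{9} + \frac{4}{9} \right)} + C$.

At $a = \frac{5}{4}$ the integrand is identically $0$, so $I(\frac{5}{4}) = 0$. The closed form gives $0$, hence $C = 0$.

Setting $a = \frac{3}{4}$:
$$I = - \log{\left(\frac{7}{9} \right)}.$$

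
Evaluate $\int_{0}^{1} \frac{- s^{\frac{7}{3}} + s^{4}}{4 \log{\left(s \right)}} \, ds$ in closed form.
$- \frac{\log{\left(10 \right)}}{4} + \frac{\log{\left(3 \right)}}{4} + \frac{\log{\left(5 \right)}}{4}$

Introduce a parameter $a$ in the exponent: let $I(a) = \int_{0}^{1} \frac{- s^{\frac{7}{3}} + s^{a}}{4 \log{\left(s \right)}} \, ds$.

Since $\dfrac{\partial}{\partial a}\,s^{a} = s^{a} \ln s$, the $\ln s$ in the denominator cancels and
$$\frac{dI}{da} = \int_{0}^{1} \frac{1}{4} s^{a} \, ds = \frac{1}{4} \left[\frac{s^{a+1}}{a+1}\right]_0^1 = \frac{1}{4 \left(a + 1\right)}.$$

Integrating with respect to $a$ gives $I(a) = \frac{\log{\left(a + 1 \right)}}{4} - \frac{\log{\left(10 \right)}}{4} + \frac{\log{\left(3 \right)}}{4} + C$.

At $a = \frac{7}{3}$ the integrand is identically $0$, so $I(\frac{7}{3}) = 0$. The closed form gives $0$, hence $C = 0$.

Setting $a = 4$:
$$I = - \frac{\log{\left(10 \right)}}{4} + \frac{\log{\left(3 \right)}}{4} + \frac{\log{\left(5 \right)}}{4}.$$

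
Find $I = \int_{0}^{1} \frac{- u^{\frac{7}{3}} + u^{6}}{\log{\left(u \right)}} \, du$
$\log{\left(\frac{21}{10} \right)}$

Replace the exponent $6$ by a parameter $a$: let $I(a) = \int_{0}^{1} \frac{- u^{\frac{7}{3}} + u^{a}}{\log{\left(u \right)}} \, du$.

Since $\dfrac{\partial}{\partial a}\,u^{a} = u^{a} \ln u$, the $\ln u$ in the denominator cancels and
$$\frac{dI}{da} = \int_{0}^{1} u^{a} \, du = \left[\frac{u^{a+1}}{a+1}\right]_0^1 = \frac{1}{a + 1}.$$

Integrating with respect to $a$ gives $I(a) = \log{\left(\frac{3 a}{10} + \frac{3}{10} \right)} + C$.

At $a = \frac{7}{3}$ the integrand is identically $0$, so $I(\frac{7}{3}) = 0$. The closed form gives $0$, hence $C = 0$.

Setting $a = 6$:
$$I = \log{\left(\frac{21}{10} \right)}.$$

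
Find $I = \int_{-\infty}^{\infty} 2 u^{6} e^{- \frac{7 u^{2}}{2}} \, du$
$\frac{30 \sqrt{14} \sqrt{\pi}}{2401}$

Start from the elementary integral
$$J(a) = \int_{-\infty}^{\infty} 2 e^{- a u^{2}} \, du = \frac{2 \sqrt{\pi}}{\sqrt{a}}.$$

Differentiating under the integral sign brings down a factor of $(-u^2)$:
$$\frac{dJ}{da} = \int_{-\infty}^{\infty} - 2 u^{2} e^{- a u^{2}} \, du = - \frac{\sqrt{\pi}}{a^{\frac{3}{2}}}.$$

Repeating $3$ times in total — each differentiation brings down another $(-u^2)$ — gives
$$\frac{d^{3}J}{da^{3}} = \int_{-\infty}^{\infty} - 2 u^{6} e^{- a u^{2}} \, du = - \frac{15 \sqrt{\pi}}{4 a^{\frac{7}{2}}},$$
and the integrand here is $(-1)^{3}$ times the target integrand, so $I = (-1)^{3}\,\frac{d^{3}J}{da^{3}} = \frac{15 \sqrt{\pi}}{4 a^{\frac{7}{2}}}$.

Setting $a = \frac{7}{2}$:
$$I = \frac{30 \sqrt{14} \sqrt{\pi}}{2401}.$$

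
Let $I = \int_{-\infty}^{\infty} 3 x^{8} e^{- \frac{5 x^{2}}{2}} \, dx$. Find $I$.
$\frac{63 \sqrt{10} \sqrt{\pi}}{625}$

Consider the simpler parametrised integral
$$J(a) = \int_{-\infty}^{\infty} 3 e^{- a x^{2}} \, dx = \frac{3 \sqrt{\pi}}{\sqrt{a}}.$$

Differentiating under the integral sign brings down a factor of $(-x^2)$:
$$\frac{dJ}{da} = \int_{-\infty}^{\infty} - 3 x^{2} e^{- a x^{2}} \, dx = - \frac{3 \sqrt{\pi}}{2 a^{\frac{3}{2}}}.$$

Repeating $4$ times in total — each differentiation brings down another $(-x^2)$ — gives
$$\frac{d^{4}J}{da^{4}} = \int_{-\infty}^{\infty} 3 x^{8} e^{- a x^{2}} \, dx = \frac{315 \sqrt{\pi}}{16 a^{\frac{9}{2}}},$$
and the integrand here is exactly the target integrand, so $I = \frac{315 \sqrt{\pi}}{16 a^{\frac{9}{2}}}$.

Setting $a = \frac{5}{2}$:
$$I = \frac{63 \sqrt{10} \sqrt{\pi}}{625}.$$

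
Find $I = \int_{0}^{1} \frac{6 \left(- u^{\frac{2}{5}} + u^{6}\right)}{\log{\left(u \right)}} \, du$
$\log{\left(15625 \right)}$

Consider the one-parameter family: let $I(a) = \int_{0}^{1} \frac{6 \left(u^{6} - u^{a}\right)}{\log{\left(u \right)}} \, du$.

Since $\dfrac{\partial}{\partial a}\,u^{a} = u^{a} \ln u$, the $\ln u$ in the denominator cancels and
$$\frac{dI}{da} = \int_{0}^{1} -6 u^{a} \, du = -6 \left[\frac{u^{a+1}}{a+1}\right]_0^1 = - \frac{6}{a + 1}.$$

Integrating with respect to $a$ gives $I(a) = \log{\left(\frac{117649}{\left(a + 1\right)^{6}} \right)} + C$.

At $a = 6$ the integrand is identically $0$, so $I(6) = 0$. The closed form gives $0$, hence $C = 0$.

Setting $a = \frac{2}{5}$:
$$I = \log{\left(15625 \right)}.$$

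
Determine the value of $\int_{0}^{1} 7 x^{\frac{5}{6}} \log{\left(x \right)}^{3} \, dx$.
$- \frac{54432}{14641}$

Begin with the known integral
$$J(a) = \int_{0}^{1} 7 x^{a} \, dx = \frac{7}{a + 1}.$$

Differentiating under the integral sign brings down a factor of $\ln x$:
$$\frac{dJ}{da} = \int_{0}^{1} 7 x^{a} \log{\left(x \right)} \, dx = - \frac{7}{\left(a + 1\right)^{2}}.$$

Repeating $3$ times in total — each differentiation brings down another $\ln x$ — gives
$$\frac{d^{3}J}{da^{3}} = \int_{0}^{1} 7 x^{a} \log{\left(x \right)}^{3} \, dx = - \frac{42}{\left(a + 1\right)^{4}},$$
and the integrand here is exactly the target integrand, so $I = - \frac{42}{\left(a + 1\right)^{4}}$.

Setting $a = \frac{5}{6}$:
$$I = - \frac{54432}{14641}.$$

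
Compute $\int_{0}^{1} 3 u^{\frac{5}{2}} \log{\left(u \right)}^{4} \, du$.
$\frac{2304}{16807}$

Begin with the known integral
$$J(a) = \int_{0}^{1} 3 u^{a} \, du = \frac{3}{a + 1}.$$

Differentiating under the integral sign brings down a factor of $\ln u$:
$$\frac{dJ}{da} = \int_{0}^{1} 3 u^{a} \log{\left(u \right)} \, du = - \frac{3}{\left(a + 1\right)^{2}}.$$

Repeating $4$ times in total — each differentiation brings down another $\ln u$ — gives
$$\frac{d^{4}J}{da^{4}} = \int_{0}^{1} 3 u^{a} \log{\left(u \right)}^{4} \, du = \frac{72}{\left(a + 1\right)^{5}},$$
and the integrand here is exactly the target integrand, so $I = \frac{72}{\left(a + 1\right)^{5}}$.

Setting $a = \frac{5}{2}$:
$$I = \frac{2304}{16807}.$$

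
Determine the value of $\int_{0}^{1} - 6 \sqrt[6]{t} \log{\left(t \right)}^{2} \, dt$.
$- \frac{2592}{343}$

Begin with the known integral
$$J(a) = \int_{0}^{1} - 6 t^{a} \, dt = - \frac{6}{a + 1}.$$

Differentiating under the integral sign brings down a factor of $\ln t$:
$$\frac{dJ}{da} = \int_{0}^{1} - 6 t^{a} \log{\left(t \right)} \, dt = \frac{6}{\left(a + 1\right)^{2}}.$$

Repeating twice in total — each differentiation brings down another $\ln t$ — gives
$$\frac{d^{2}J}{da^{2}} = \int_{0}^{1} - 6 t^{a} \log{\left(t \right)}^{2} \, dt = - \frac{12}{\left(a + 1\right)^{3}},$$
and the integrand here is exactly the target integrand, so $I = - \frac{12}{\left(a + 1\right)^{3}}$.

Setting $a = \frac{1}{6}$:
$$I = - \frac{2592}{343}.$$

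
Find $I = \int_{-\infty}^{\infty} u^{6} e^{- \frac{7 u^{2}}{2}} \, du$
$\frac{15 \sqrt{14} \sqrt{\pi}}{2401}$

Consider the simpler parametrised integral
$$J(a) = \int_{-\infty}^{\infty} e^{- a u^{2}} \, du = \frac{\sqrt{\pi}}{\sqrt{a}}.$$

Differentiating under the integral sign brings down a factor of $(-u^2)$:
$$\frac{dJ}{da} = \int_{-\infty}^{\infty} - u^{2} e^{- a u^{2}} \, du = - \frac{\sqrt{\pi}}{2 a^{\frac{3}{2}}}.$$

Repeating $3$ times in total — each differentiation brings down another $(-u^2)$ — gives
$$\frac{d^{3}J}{da^{3}} = \int_{-\infty}^{\infty} - u^{6} e^{- a u^{2}} \, du = - \frac{15 \sqrt{\pi}}{8 a^{\frac{7}{2}}},$$
and the integrand here is $(-1)^{3}$ times the target integrand, so $I = (-1)^{3}\,\frac{d^{3}J}{da^{3}} = \frac{15 \sqrt{\pi}}{8 a^{\frac{7}{2}}}$.

Setting $a = \frac{7}{2}$:
$$I = \frac{15 \sqrt{14} \sqrt{\pi}}{2401}.$$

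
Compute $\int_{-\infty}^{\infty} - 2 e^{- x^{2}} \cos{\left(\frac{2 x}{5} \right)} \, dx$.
$- \frac{2 \sqrt{\pi}}{e^{\frac{1}{25}}}$

Let $b$ denote the cosine frequency and define $I(b) = \int_{-\infty}^{\infty} - 2 e^{- x^{2}} \cos{\left(b x \right)} \, dx$.

Differentiating under the integral sign,
$$I'(b) = \int_{-\infty}^{\infty} 2 x e^{- x^{2}} \sin{\left(b x \right)} \, dx.$$

Integrate $\int_{-\infty}^{\infty} x \sin(b x)\, e^{- x^{2}}\, dx$ by parts with $u = \sin(b x)$ and $dv = x\, e^{- x^{2}}\, dx$, giving $v = - \frac{e^{- x^{2}}}{2}$. The boundary term vanishes and
$$\int_{-\infty}^{\infty} x \sin(b x)\, e^{- x^{2}}\, dx = \frac{b}{2} \int_{-\infty}^{\infty} \cos(b x)\, e^{- x^{2}}\, dx,$$
so $I'(b) = - \frac{b}{2}\, I(b)$.

This is a separable first-order ODE; solving with the initial condition $I(0) = \int_{-\infty}^{\infty} - 2 e^{- x^{2}}\,dx = - 2 \sqrt{\pi}$ gives
$$I(b) = - 2 \sqrt{\pi} e^{- \frac{b^{2}}{4}}.$$

Setting $b = \frac{2}{5}$:
$$I = - \frac{2 \sqrt{\pi}}{e^{\frac{1}{25}}}.$$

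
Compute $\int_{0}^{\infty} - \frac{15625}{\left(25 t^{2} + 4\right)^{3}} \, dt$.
$- \frac{9375 \pi}{512}$

Start from the standard arctangent integral
$$J(a) = \int_{0}^{\infty} - \frac{1}{a^{2} + t^{2}} \, dt = - \frac{\pi}{2 a}.$$

Differentiating under the integral sign with respect to $a$,
$$\frac{dJ}{da} = \int_{0}^{\infty} \frac{2 a}{\left(a^{2} + t^{2}\right)^{2}} \, dt = \frac{\pi}{2 a^{2}},$$
so $\int_{0}^{\infty} - \frac{1}{\left(a^{2} + t^{2}\right)^{2}} \, dt = - \frac{\pi}{4 a^{3}}$.

Repeating — each differentiation of $1/(t^2+a^2)^j$ produces $-2ja/(t^2+a^2)^{j+1}$ — and dividing through by $-2ja$ at each step yields, after $2$ differentiations in total,
$$\int_{0}^{\infty} - \frac{1}{\left(a^{2} + t^{2}\right)^{3}} \, dt = - \frac{3 \pi}{16 a^{5}}.$$

Setting $a = \frac{2}{5}$:
$$I = - \frac{9375 \pi}{512}.$$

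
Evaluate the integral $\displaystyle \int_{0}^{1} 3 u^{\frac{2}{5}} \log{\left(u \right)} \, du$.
$- \frac{75}{49}$

Start from the elementary integral
$$J(a) = \int_{0}^{1} 3 u^{a} \, du = \frac{3}{a + 1}.$$

Differentiating under the integral sign brings down a factor of $\ln u$:
$$\frac{dJ}{da} = \int_{0}^{1} 3 u^{a} \log{\left(u \right)} \, du = - \frac{3}{\left(a + 1\right)^{2}}.$$

The integral on the left is $I$, so $I = - \frac{3}{\left(a + 1\right)^{2}}$.

Setting $a = \frac{2}{5}$:
$$I = - \frac{75}{49}.$$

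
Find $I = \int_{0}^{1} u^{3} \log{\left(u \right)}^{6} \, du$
$\frac{45}{1024}$

Begin with the known integral
$$J(a) = \int_{0}^{1} u^{a} \, du = \frac{1}{a + 1}.$$

Differentiating under the integral sign brings down a factor of $\ln u$:
$$\frac{dJ}{da} = \int_{0}^{1} u^{a} \log{\left(u \right)} \, du = - \frac{1}{\left(a + 1\right)^{2}}.$$

Repeating $6$ times in total — each differentiation brings down another $\ln u$ — gives
$$\frac{d^{6}J}{da^{6}} = \int_{0}^{1} u^{a} \log{\left(u \right)}^{6} \, du = \frac{720}{\left(a + 1\right)^{7}},$$
and the integrand here is exactly the target integrand, so $I = \frac{720}{\left(a + 1\right)^{7}}$.

Setting $a = 3$:
$$I = \frac{45}{1024}.$$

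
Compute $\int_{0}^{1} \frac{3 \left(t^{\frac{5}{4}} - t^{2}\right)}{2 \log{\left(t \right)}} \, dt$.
$\log{\left(\frac{3 \sqrt{3}}{8} \right)}$

Consider the one-parameter family: let $I(a) = \int_{0}^{1} \frac{3 \left(- t^{2} + t^{a}\right)}{2 \log{\left(t \right)}} \, dt$.

Since $\dfrac{\partial}{\partial a}\,t^{a} = t^{a} \ln t$, the $\ln t$ in the denominator cancels and
$$\frac{dI}{da} = \int_{0}^{1} \frac{3}{2} t^{a} \, dt = \frac{3}{2} \left[\frac{t^{a+1}}{a+1}\right]_0^1 = \frac{3}{2 \left(a + 1\right)}.$$

Integrating with respect to $a$ gives $I(a) = \frac{3 \log{\left(a + 1 \right)}}{2} - \frac{3 \log{\left(3 \right)}}{2} + C$.

At $a = 2$ the integrand is identically $0$, so $I(2) = 0$. The closed form gives $0$, hence $C = 0$.

Setting $a = \frac{5}{4}$:
$$I = \log{\left(\frac{3 \sqrt{3}}{8} \right)}.$$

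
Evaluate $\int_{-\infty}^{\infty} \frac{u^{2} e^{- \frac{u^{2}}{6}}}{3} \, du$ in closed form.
$\sqrt{6} \sqrt{\pi}$

Begin with the known integral
$$J(a) = \int_{-\infty}^{\infty} \frac{e^{- a u^{2}}}{3} \, du = \frac{\sqrt{\pi}}{3 \sqrt{a}}.$$

Differentiating under the integral sign brings down a factor of $(-u^2)$:
$$\frac{dJ}{da} = \int_{-\infty}^{\infty} - \frac{u^{2} e^{- a u^{2}}}{3} \, du = - \frac{\sqrt{\pi}}{6 a^{\frac{3}{2}}}.$$

The integral on the left is $-I$, so $I = \frac{\sqrt{\pi}}{6 a^{\frac{3}{2}}}$.

Setting $a = \frac{1}{6}$:
$$I = \sqrt{6} \sqrt{\pi}.$$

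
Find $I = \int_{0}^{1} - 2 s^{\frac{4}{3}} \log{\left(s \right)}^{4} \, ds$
$- \frac{11664}{16807}$

Begin with the known integral
$$J(a) = \int_{0}^{1} - 2 s^{a} \, ds = - \frac{2}{a + 1}.$$

Differentiating under the integral sign brings down a factor of $\ln s$:
$$\frac{dJ}{da} = \int_{0}^{1} - 2 s^{a} \log{\left(s \right)} \, ds = \frac{2}{\left(a + 1\right)^{2}}.$$

Repeating $4$ times in total — each differentiation brings down another $\ln s$ — gives
$$\frac{d^{4}J}{da^{4}} = \int_{0}^{1} - 2 s^{a} \log{\left(s \right)}^{4} \, ds = - \frac{48}{\left(a + 1\right)^{5}},$$
and the integrand here is exactly the target integrand, so $I = - \frac{48}{\left(a + 1\right)^{5}}$.

Setting $a = \frac{4}{3}$:
$$I = - \frac{11664}{16807}.$$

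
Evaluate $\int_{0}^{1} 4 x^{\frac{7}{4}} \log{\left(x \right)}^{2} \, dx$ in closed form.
$\frac{512}{1331}$

Consider the simpler parametrised integral
$$J(a) = \int_{0}^{1} 4 x^{a} \, dx = \frac{4}{a + 1}.$$

Differentiating under the integral sign brings down a factor of $\ln x$:
$$\frac{dJ}{da} = \int_{0}^{1} 4 x^{a} \log{\left(x \right)} \, dx = - \frac{4}{\left(a + 1\right)^{2}}.$$

Repeating twice in total — each differentiation brings down another $\ln x$ — gives
$$\frac{d^{2}J}{da^{2}} = \int_{0}^{1} 4 x^{a} \log{\left(x \right)}^{2} \, dx = \frac{8}{\left(a + 1\right)^{3}},$$
and the integrand here is exactly the target integrand, so $I = \frac{8}{\left(a + 1\right)^{3}}$.

Setting $a = \frac{7}{4}$:
$$I = \frac{512}{1331}.$$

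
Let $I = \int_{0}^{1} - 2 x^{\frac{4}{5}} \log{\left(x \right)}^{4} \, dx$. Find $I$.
$- \frac{50000}{19683}$

Begin with the known integral
$$J(a) = \int_{0}^{1} - 2 x^{a} \, dx = - \frac{2}{a + 1}.$$

Differentiating under the integral sign brings down a factor of $\ln x$:
$$\frac{dJ}{da} = \int_{0}^{1} - 2 x^{a} \log{\left(x \right)} \, dx = \frac{2}{\left(a + 1\right)^{2}}.$$

Repeating $4$ times in total — each differentiation brings down another $\ln x$ — gives
$$\frac{d^{4}J}{da^{4}} = \int_{0}^{1} - 2 x^{a} \log{\left(x \right)}^{4} \, dx = - \frac{48}{\left(a + 1\right)^{5}},$$
and the integrand here is exactly the target integrand, so $I = - \frac{48}{\left(a + 1\right)^{5}}$.

Setting $a = \frac{4}{5}$:
$$I = - \frac{50000}{19683}.$$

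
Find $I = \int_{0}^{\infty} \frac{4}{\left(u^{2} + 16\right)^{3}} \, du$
$\frac{3 \pi}{4096}$

Recall the elementary integral
$$J(a) = \int_{0}^{\infty} \frac{4}{a^{2} + u^{2}} \, du = \frac{2 \pi}{a}.$$

Differentiating under the integral sign with respect to $a$,
$$\frac{dJ}{da} = \int_{0}^{\infty} - \frac{8 a}{\left(a^{2} + u^{2}\right)^{2}} \, du = - \frac{2 \pi}{a^{2}},$$
so $\int_{0}^{\infty} \frac{4}{\left(a^{2} + u^{2}\right)^{2}} \, du = \frac{\pi}{a^{3}}$.

Repeating — each differentiation of $1/(u^2+a^2)^j$ produces $-2ja/(u^2+a^2)^{j+1}$ — and dividing through by $-2ja$ at each step yields, after $2$ differentiations in total,
$$\int_{0}^{\infty} \frac{4}{\left(a^{2} + u^{2}\right)^{3}} \, du = \frac{3 \pi}{4 a^{5}}.$$

Setting $a = 4$:
$$I = \frac{3 \pi}{4096}.$$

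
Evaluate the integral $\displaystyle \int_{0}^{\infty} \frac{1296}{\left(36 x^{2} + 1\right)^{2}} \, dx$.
$54 \pi$

Start from the standard arctangent integral
$$J(a) = \int_{0}^{\infty} \frac{1}{a^{2} + x^{2}} \, dx = \frac{\pi}{2 a}.$$

Differentiating under the integral sign with respect to $a$,
$$\frac{dJ}{da} = \int_{0}^{\infty} - \frac{2 a}{\left(a^{2} + x^{2}\right)^{2}} \, dx = - \frac{\pi}{2 a^{2}},$$
so $\int_{0}^{\infty} \frac{1}{\left(a^{2} + x^{2}\right)^{2}} \, dx = \frac{\pi}{4 a^{3}}$.

Setting $a = \frac{1}{6}$:
$$I = 54 \pi.$$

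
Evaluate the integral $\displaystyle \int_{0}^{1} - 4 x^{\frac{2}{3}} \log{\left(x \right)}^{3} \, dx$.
$\frac{1944}{625}$

Begin with the known integral
$$J(a) = \int_{0}^{1} - 4 x^{a} \, dx = - \frac{4}{a + 1}.$$

Differentiating under the integral sign brings down a factor of $\ln x$:
$$\frac{dJ}{da} = \int_{0}^{1} - 4 x^{a} \log{\left(x \right)} \, dx = \frac{4}{\left(a + 1\right)^{2}}.$$

Repeating $3$ times in total — each differentiation brings down another $\ln x$ — gives
$$\frac{d^{3}J}{da^{3}} = \int_{0}^{1} - 4 x^{a} \log{\left(x \right)}^{3} \, dx = \frac{24}{\left(a + 1\right)^{4}},$$
and the integrand here is exactly the target integrand, so $I = \frac{24}{\left(a + 1\right)^{4}}$.

Setting $a = \frac{2}{3}$:
$$I = \frac{1944}{625}.$$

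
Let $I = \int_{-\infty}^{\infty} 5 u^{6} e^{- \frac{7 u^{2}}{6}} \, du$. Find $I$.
$\frac{2025 \sqrt{42} \sqrt{\pi}}{2401}$

Consider the simpler parametrised integral
$$J(a) = \int_{-\infty}^{\infty} 5 e^{- a u^{2}} \, du = \frac{5 \sqrt{\pi}}{\sqrt{a}}.$$

Differentiating under the integral sign brings down a factor of $(-u^2)$:
$$\frac{dJ}{da} = \int_{-\infty}^{\infty} - 5 u^{2} e^{- a u^{2}} \, du = - \frac{5 \sqrt{\pi}}{2 a^{\frac{3}{2}}}.$$

Repeating $3$ times in total — each differentiation brings down another $(-u^2)$ — gives
$$\frac{d^{3}J}{da^{3}} = \int_{-\infty}^{\infty} - 5 u^{6} e^{- a u^{2}} \, du = - \frac{75 \sqrt{\pi}}{8 a^{\frac{7}{2}}},$$
and the integrand here is $(-1)^{3}$ times the target integrand, so $I = (-1)^{3}\,\frac{d^{3}J}{da^{3}} = \frac{75 \sqrt{\pi}}{8 a^{\frac{7}{2}}}$.

Setting $a = \frac{7}{6}$:
$$I = \frac{2025 \sqrt{42} \sqrt{\pi}}{2401}.$$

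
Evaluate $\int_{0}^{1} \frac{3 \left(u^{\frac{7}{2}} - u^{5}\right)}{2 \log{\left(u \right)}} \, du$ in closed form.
$- 3 \log{\left(2 \right)} + \frac{3 \log{\left(3 \right)}}{2}$

Consider the one-parameter family: let $I(a) = \int_{0}^{1} \frac{3 \left(u^{\frac{7}{2}} - u^{a}\right)}{2 \log{\left(u \right)}} \, du$.

Since $\dfrac{\partial}{\partial a}\,u^{a} = u^{a} \ln u$, the $\ln u$ in the denominator cancels and
$$\frac{dI}{da} = \int_{0}^{1} - \frac{3}{2} u^{a} \, du = - \frac{3}{2} \left[\frac{u^{a+1}}{a+1}\right]_0^1 = - \frac{3}{2 a + 2}.$$

Integrating with respect to $a$ gives $I(a) = - \log{\left(\frac{2 \sqrt{2} \left(a + 1\right)^{\frac{3}{2}}}{27} \right)} + C$.

At $a = \frac{7}{2}$ the integrand is identically $0$, so $I(\frac{7}{2}) = 0$. The closed form gives $0$, hence $C = 0$.

Setting $a = 5$:
$$I = - 3 \log{\left(2 \right)} + \frac{3 \log{\left(3 \right)}}{2}.$$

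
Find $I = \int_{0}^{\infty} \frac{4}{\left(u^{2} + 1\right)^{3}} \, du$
$\frac{3 \pi}{4}$

Begin with the known result
$$J(a) = \int_{0}^{\infty} \frac{4}{a^{2} + u^{2}} \, du = \frac{2 \pi}{a}.$$

Differentiating under the integral sign with respect to $a$,
$$\frac{dJ}{da} = \int_{0}^{\infty} - \frac{8 a}{\left(a^{2} + u^{2}\right)^{2}} \, du = - \frac{2 \pi}{a^{2}},$$
so $\int_{0}^{\infty} \frac{4}{\left(a^{2} + u^{2}\right)^{2}} \, du = \frac{\pi}{a^{3}}$.

Repeating — each differentiation of $1/(u^2+a^2)^j$ produces $-2ja/(u^2+a^2)^{j+1}$ — and dividing through by $-2ja$ at each step yields, after $2$ differentiations in total,
$$\int_{0}^{\infty} \frac{4}{\left(a^{2} + u^{2}\right)^{3}} \, du = \frac{3 \pi}{4 a^{5}}.$$

Setting $a = 1$:
$$I = \frac{3 \pi}{4}.$$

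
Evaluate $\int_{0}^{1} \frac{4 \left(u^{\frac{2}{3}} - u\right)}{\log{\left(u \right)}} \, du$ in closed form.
$- \log{\left(\frac{1296}{625} \right)}$

Consider the one-parameter family: let $I(a) = \int_{0}^{1} \frac{4 \left(u^{\frac{2}{3}} - u^{a}\right)}{\log{\left(u \right)}} \, du$.

Since $\dfrac{\partial}{\partial a}\,u^{a} = u^{a} \ln u$, the $\ln u$ in the denominator cancels and
$$\frac{dI}{da} = \int_{0}^{1} -4 u^{a} \, du = -4 \left[\frac{u^{a+1}}{a+1}\right]_0^1 = - \frac{4}{a + 1}.$$

Integrating with respect to $a$ gives $I(a) = - \log{\left(\frac{81 \left(a + 1\right)^{4}}{625} \right)} + C$.

At $a = \frac{2}{3}$ the integrand is identically $0$, so $I(\frac{2}{3}) = 0$. The closed form gives $0$, hence $C = 0$.

Setting $a = 1$:
$$I = - \log{\left(\frac{1296}{625} \right)}.$$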